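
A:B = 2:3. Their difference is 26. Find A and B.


Let A = 2k, B = 3k.
3k - 2k = 26
1k = 26 → k = 26/1 = 26
A = 2×26 = 52, B = 3×26 = 78
= A = 52, B = 78

A = 52, B = 78


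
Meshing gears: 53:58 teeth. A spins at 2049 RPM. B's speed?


Gear ratio = 53:58 = 53:58
RPM_B = RPM_A × (teeth_A / teeth_B)
= 2049 × (53/58)
= 1872.4 RPM

1872.4 RPM


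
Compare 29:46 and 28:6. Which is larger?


29/46 = 0.6304
28/6 = 4.6667
0.6304 < 4.6667, so 29:46 is less
= 28:6

28:6


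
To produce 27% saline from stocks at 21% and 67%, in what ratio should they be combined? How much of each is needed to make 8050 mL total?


Let x parts of 21% mix with y parts of 67%.
21x + 67y = 27(x + y)
21x + 67y = 27x + 27y
x(21 - 27) = y(27 - 67)
x/y = (67 - 27)/(27 - 21) = 40/6
Simplify: 20:3
Total parts = 23; one part = 8050/23 = 350.00 mL
21% solution: 20×350.00 = 7000.00 mL
67% solution: 3×350.00 = 1050.00 mL
= ratio 20:3; 7000.00 mL and 1050.00 mL

ratio 20:3; 7000.00 mL and 1050.00 mL


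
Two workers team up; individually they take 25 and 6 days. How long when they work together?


Rate of A = 1/25 per day
Rate of B = 1/6 per day
Combined rate = 1/25 + 1/6 = 31/150 ≈ 0.2067 per day
Days = 1 / combined rate = 150/31
≈ 4.84 days

4.84 days


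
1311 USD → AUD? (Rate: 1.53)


Amount × rate = 1311 × 1.53
= 2005.83 AUD

2005.83 AUD


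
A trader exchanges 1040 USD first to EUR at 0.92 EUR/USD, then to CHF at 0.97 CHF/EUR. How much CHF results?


Step 1: 1040 USD × 0.92 = 956.80 EUR
Step 2: 956.80 EUR × 0.97 = 928.10 CHF
Implied rate USD→CHF = 0.92 × 0.97 = 0.8924
= 928.10 CHF

928.10 CHF


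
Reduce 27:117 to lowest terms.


GCD(27, 117) = 9
27/9 : 117/9
= 3:13

3:13


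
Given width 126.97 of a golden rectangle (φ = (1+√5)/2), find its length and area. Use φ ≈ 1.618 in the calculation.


φ = (1 + √5) / 2 ≈ 1.618
Length = width × φ = 126.97 × 1.618 = 205.43746
≈ 205.44
Area = width × length = 126.97 × 205.43746 = 26084.3942962 ≈ 26084.39
= Length: 205.44, Area: 26084.39

Length: 205.44, Area: 26084.39


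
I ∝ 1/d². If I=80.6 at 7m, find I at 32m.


I₁d₁² = I₂d₂²
I₂ = I₁ × (d₁/d₂)²
= 80.6 × (7/32)²
= 80.6 × 49/1024
= 3949.4/1024
≈ 3.8568

3.8568


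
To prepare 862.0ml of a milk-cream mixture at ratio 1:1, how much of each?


Total parts = 1 + 1 = 2
milk: 862.0 × 1/2 = 431.0ml
cream: 862.0 × 1/2 = 431.0ml
= 431.0ml and 431.0ml

431.0ml and 431.0ml


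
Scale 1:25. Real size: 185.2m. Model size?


Model size = real / scale
= 185.2 / 25
= 7.4080 m

7.4080 m


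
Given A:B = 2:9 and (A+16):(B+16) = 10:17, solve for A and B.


Let A = 2k, B = 9k.
(2k + 16) / (9k + 16) = 10/17
Cross-multiply: 17(2k + 16) = 10(9k + 16)
34k + 272 = 90k + 160
34k - 90k = 160 - 272
-56k = -112
k = -112/-56 = 2
A = 2×2 = 4, B = 9×2 = 18
= A = 4, B = 18

A = 4, B = 18


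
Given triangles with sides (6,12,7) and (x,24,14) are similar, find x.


Scale factor = 24/12 = 2
Missing side = 6 × 2
= 12.0

12.0


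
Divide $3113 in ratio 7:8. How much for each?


Total parts = 7 + 8 = 15
Part 1: 3113 × 7/15 = 1452.73
Part 2: 3113 × 8/15 = 1660.27
= Part 1: $1452.73, Part 2: $1660.27

Part 1: $1452.73, Part 2: $1660.27


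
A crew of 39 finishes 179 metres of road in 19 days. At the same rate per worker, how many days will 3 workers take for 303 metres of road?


Days ∝ work / workers, so d₂ = d₁ × (m₁/m₂) × (w₂/w₁)
Workers factor (inverse): 39/3 = 13.0000
Work factor (direct): 303/179 ≈ 1.6927
d₂ = 19 × 39/3 × 303/179 = (19 × 39 × 303) / (3 × 179) = 224523/537
≈ 418.11 days

418.11 days


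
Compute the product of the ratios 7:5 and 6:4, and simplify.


Compound ratio = (7×6) : (5×4)
= 42:20
GCD = 2
= 21:10

21:10


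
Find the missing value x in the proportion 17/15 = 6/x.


Cross multiply: 17 × x = 15 × 6
17x = 90
x = 90 / 17
= 5.29

5.29


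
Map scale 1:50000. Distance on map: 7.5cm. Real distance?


Real distance = map distance × scale
= 7.5cm × 50000
= 375000 cm = 3750.0 m
= 3.750 km

3.750 km


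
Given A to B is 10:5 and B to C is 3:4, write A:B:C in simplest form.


Match B: multiply A:B by 3 → 30:15
Multiply B:C by 5 → 15:20
Combined: 30:15:20
GCD = 5
= 6:3:4

6:3:4


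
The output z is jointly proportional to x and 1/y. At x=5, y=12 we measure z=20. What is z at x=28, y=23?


z = k·x/y
Solve for k using the known point: k = z·y/x = 20×12/5 = 240/5 = 48.0000
Now evaluate at x=28, y=23:
z = k × 28 / 23 = (240 × 28) / (5 × 23) = 6720/115
≈ 58.4348

58.4348


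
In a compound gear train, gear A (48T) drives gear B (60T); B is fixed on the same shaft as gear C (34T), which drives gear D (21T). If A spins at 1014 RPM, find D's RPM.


Stage 1: RPM_B = RPM_A × t_A/t_B = 1014 × 48/60 = 48672/60 = 811.20
B and C share a shaft → RPM_C = RPM_B
Stage 2: RPM_D = RPM_C × t_C/t_D = RPM_A × (t_A×t_C)/(t_B×t_D)
Overall ratio = (48×34)/(60×21) = 1632/1260
RPM_D = 1014 × 1632/1260 = 1654848/1260
≈ 1313.37 RPM

1313.37 RPM


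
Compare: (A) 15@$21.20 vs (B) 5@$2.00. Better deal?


Deal A: $21.20/15 = $1.4133/unit
Deal B: $2.00/5 = $0.4000/unit
B is cheaper per unit
= Deal B

Deal B


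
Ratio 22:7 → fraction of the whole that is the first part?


Total parts = 22 + 7 = 29
First part: 22/29 = 22/29
= 22/29

22/29


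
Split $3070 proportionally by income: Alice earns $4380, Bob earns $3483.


Total income = 4380 + 3483 = $7863
Alice: $3070 × 4380/7863 = $1710.11
Bob: $3070 × 3483/7863 = $1359.89
= Alice: $1710.11, Bob: $1359.89

Alice: $1710.11, Bob: $1359.89


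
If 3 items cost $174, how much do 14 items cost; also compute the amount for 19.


Direct proportion: y/x = constant
k = 174/3 = 58.0000
y at x=14: k × 14 = 174 × 14 / 3 = 2436/3 = 812.00
y at x=19: k × 19 = 174 × 19 / 3 = 3306/3 = 1102.00
= 812.00 and 1102.00

812.00 and 1102.00


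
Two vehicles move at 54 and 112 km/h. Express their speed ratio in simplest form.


Ratio = 54:112
GCD = 2
Simplified = 27:56
Time ratio (same distance) = 56:27
Speed ratio = 27:56

27:56


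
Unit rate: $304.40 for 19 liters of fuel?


Unit rate = total / quantity
= 304.40 / 19
= $16.02 per unit

$16.02 per unit


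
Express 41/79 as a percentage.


Percentage = (part / whole) × 100
= (41 / 79) × 100
≈ 51.90%

51.90%


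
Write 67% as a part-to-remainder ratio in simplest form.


67% means 67 parts out of 100; remainder = 33
Part : remainder = 67:33
GCD = 1
= 67:33

67:33


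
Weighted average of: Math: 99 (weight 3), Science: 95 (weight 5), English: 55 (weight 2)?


Numerator = 99×3 + 95×5 + 55×2
= 297 + 475 + 110
= 882
Total weight = 10
Weighted avg = 882/10
= 88.20

88.20


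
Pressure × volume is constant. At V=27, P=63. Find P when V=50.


Inverse proportion: x × y = constant
k = 27 × 63 = 1701
y₂ = k / 50 = 1701 / 50
= 34.02

34.02


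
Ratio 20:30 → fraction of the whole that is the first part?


Total parts = 20 + 30 = 50
First part: 20/50 = 2/5
= 2/5

2/5


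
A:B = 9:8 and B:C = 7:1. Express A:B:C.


Match B: multiply A:B by 7 → 63:56
Multiply B:C by 8 → 56:8
Combined: 63:56:8
GCD = 1
= 63:56:8

63:56:8


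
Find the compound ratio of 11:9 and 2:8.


Compound ratio = (11×2) : (9×8)
= 22:72
GCD = 2
= 11:36

11:36


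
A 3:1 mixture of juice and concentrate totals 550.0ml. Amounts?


Total parts = 3 + 1 = 4
juice: 550.0 × 3/4 = 412.5ml
concentrate: 550.0 × 1/4 = 137.5ml
= 412.5ml and 137.5ml

412.5ml and 137.5ml


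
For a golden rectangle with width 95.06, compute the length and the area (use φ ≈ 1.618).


φ = (1 + √5) / 2 ≈ 1.618
Length = width × φ = 95.06 × 1.618 = 153.80708
≈ 153.81
Area = width × length = 95.06 × 153.80708 = 14620.9010248 ≈ 14620.90
= Length: 153.81, Area: 14620.90

Length: 153.81, Area: 14620.90


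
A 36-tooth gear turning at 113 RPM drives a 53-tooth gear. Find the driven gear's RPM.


Gear ratio = 36:53 = 36:53
RPM_B = RPM_A × (teeth_A / teeth_B)
= 113 × (36/53)
= 76.8 RPM

76.8 RPM


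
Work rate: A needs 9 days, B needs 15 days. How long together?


Rate of A = 1/9 per day
Rate of B = 1/15 per day
Combined rate = 1/9 + 1/15 = 24/135 ≈ 0.1778 per day
Days = 1 / combined rate = 135/24
≈ 5.63 days

5.63 days


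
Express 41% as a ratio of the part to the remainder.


41% means 41 parts out of 100; remainder = 59
Part : remainder = 41:59
GCD = 1
= 41:59

41:59


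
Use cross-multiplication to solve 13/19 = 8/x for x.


Cross multiply: 13 × x = 19 × 8
13x = 152
x = 152 / 13
= 11.69

11.69


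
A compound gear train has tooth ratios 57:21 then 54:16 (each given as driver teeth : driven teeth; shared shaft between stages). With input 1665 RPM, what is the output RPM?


Stage 1: RPM_B = RPM_A × t_A/t_B = 1665 × 57/21 = 94905/21 ≈ 4519.29
B and C share a shaft → RPM_C = RPM_B
Stage 2: RPM_D = RPM_C × t_C/t_D = RPM_A × (t_A×t_C)/(t_B×t_D)
Overall ratio = (57×54)/(21×16) = 3078/336
RPM_D = 1665 × 3078/336 = 5124870/336
≈ 15252.59 RPM

15252.59 RPM


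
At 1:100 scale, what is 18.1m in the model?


Model size = real / scale
= 18.1 / 100
= 0.1810 m

0.1810 m


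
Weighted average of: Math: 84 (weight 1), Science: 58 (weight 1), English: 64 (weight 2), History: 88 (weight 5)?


Numerator = 84×1 + 58×1 + 64×2 + 88×5
= 84 + 58 + 128 + 440
= 710
Total weight = 9
Weighted avg = 710/9
= 78.89

78.89


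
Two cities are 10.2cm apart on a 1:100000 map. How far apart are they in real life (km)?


Real distance = map distance × scale
= 10.2cm × 100000
= 1020000 cm = 10200.0 m
= 10.200 km

10.200 km


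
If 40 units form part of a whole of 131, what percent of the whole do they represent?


Percentage = (part / whole) × 100
= (40 / 131) × 100
≈ 30.53%

30.53%


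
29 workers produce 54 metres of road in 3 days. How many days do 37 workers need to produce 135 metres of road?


Days ∝ work / workers, so d₂ = d₁ × (m₁/m₂) × (w₂/w₁)
Workers factor (inverse): 29/37 ≈ 0.7838
Work factor (direct): 135/54 = 2.5000
d₂ = 3 × 29/37 × 135/54 = (3 × 29 × 135) / (37 × 54) = 11745/1998
≈ 5.88 days

5.88 days


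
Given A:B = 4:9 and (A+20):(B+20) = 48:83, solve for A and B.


Let A = 4k, B = 9k.
(4k + 20) / (9k + 20) = 48/83
Cross-multiply: 83(4k + 20) = 48(9k + 20)
332k + 1660 = 432k + 960
332k - 432k = 960 - 1660
-100k = -700
k = -700/-100 = 7
A = 4×7 = 28, B = 9×7 = 63
= A = 28, B = 63

A = 28, B = 63


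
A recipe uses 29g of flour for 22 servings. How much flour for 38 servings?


Direct proportion: y/x = constant
k = 29/22 ≈ 1.3182
y₂ = k × 38 = 29 × 38 / 22 = 1102/22
≈ 50.09

50.09


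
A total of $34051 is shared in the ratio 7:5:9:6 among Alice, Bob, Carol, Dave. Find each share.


Total parts = 7 + 5 + 9 + 6 = 27
Alice: 34051 × 7/27 = 8828.04
Bob: 34051 × 5/27 = 6305.74
Carol: 34051 × 9/27 = 11350.33
Dave: 34051 × 6/27 = 7566.89
= Alice: $8828.04, Bob: $6305.74, Carol: $11350.33, Dave: $7566.89

Alice: $8828.04, Bob: $6305.74, Carol: $11350.33, Dave: $7566.89


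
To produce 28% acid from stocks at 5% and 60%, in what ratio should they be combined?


Let x parts of 5% mix with y parts of 60%.
5x + 60y = 28(x + y)
5x + 60y = 28x + 28y
x(5 - 28) = y(28 - 60)
x/y = (60 - 28)/(28 - 5) = 32/23
Simplify: 32:23
= 32:23

32:23


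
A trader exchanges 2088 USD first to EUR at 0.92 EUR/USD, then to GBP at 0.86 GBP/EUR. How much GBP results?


Step 1: 2088 USD × 0.92 = 1920.96 EUR
Step 2: 1920.96 EUR × 0.86 = 1652.03 GBP
Implied rate USD→GBP = 0.92 × 0.86 = 0.7912
= 1652.03 GBP

1652.03 GBP


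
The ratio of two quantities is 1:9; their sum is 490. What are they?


Let A = 1k, B = 9k.
1k + 9k = 490
10k = 490 → k = 490/10 = 49
A = 1×49 = 49, B = 9×49 = 441
= A = 49, B = 441

A = 49, B = 441


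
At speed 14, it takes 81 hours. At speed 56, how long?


Inverse proportion: x × y = constant
k = 14 × 81 = 1134
y₂ = k / 56 = 1134 / 56
= 20.25

20.25


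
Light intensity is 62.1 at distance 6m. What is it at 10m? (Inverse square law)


I₁d₁² = I₂d₂²
I₂ = I₁ × (d₁/d₂)²
= 62.1 × (6/10)²
= 62.1 × 36/100
= 2235.6/100
= 22.3560

22.3560


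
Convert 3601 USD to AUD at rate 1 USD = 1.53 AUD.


Amount × rate = 3601 × 1.53
= 5509.53 AUD

5509.53 AUD


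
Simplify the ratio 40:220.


GCD(40, 220) = 20
40/20 : 220/20
= 2:11

2:11


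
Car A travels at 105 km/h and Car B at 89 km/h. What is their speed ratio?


Ratio = 105:89
GCD = 1
Simplified = 105:89
Time ratio (same distance) = 89:105
Speed ratio = 105:89

105:89


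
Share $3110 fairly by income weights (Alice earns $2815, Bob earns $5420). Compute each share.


Total income = 2815 + 5420 = $8235
Alice: $3110 × 2815/8235 = $1063.10
Bob: $3110 × 5420/8235 = $2046.90
= Alice: $1063.10, Bob: $2046.90

Alice: $1063.10, Bob: $2046.90


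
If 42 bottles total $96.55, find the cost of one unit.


Unit rate = total / quantity
= 96.55 / 42
= $2.30 per unit

$2.30 per unit


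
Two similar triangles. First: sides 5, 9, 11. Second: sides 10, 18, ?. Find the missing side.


Scale factor = 10/5 = 2
Missing side = 11 × 2
= 22.0

22.0


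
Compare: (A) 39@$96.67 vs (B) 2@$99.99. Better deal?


Deal A: $96.67/39 = $2.4787/unit
Deal B: $99.99/2 = $49.9950/unit
A is cheaper per unit
= Deal A

Deal A


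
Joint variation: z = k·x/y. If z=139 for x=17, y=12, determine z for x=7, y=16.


z = k·x/y
Solve for k using the known point: k = z·y/x = 139×12/17 = 1668/17 ≈ 98.1176
Now evaluate at x=7, y=16:
z = k × 7 / 16 = (1668 × 7) / (17 × 16) = 11676/272
≈ 42.9265

42.9265


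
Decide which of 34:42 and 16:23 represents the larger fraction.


34/42 = 0.8095
16/23 = 0.6957
0.8095 > 0.6957, so 34:42 is greater
= 34:42

34:42


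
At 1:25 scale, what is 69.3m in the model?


Model size = real / scale
= 69.3 / 25
= 2.7720 m

2.7720 m


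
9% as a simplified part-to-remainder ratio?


9% means 9 parts out of 100; remainder = 91
Part : remainder = 9:91
GCD = 1
= 9:91

9:91


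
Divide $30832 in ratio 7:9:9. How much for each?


Total parts = 7 + 9 + 9 = 25
Part 1: 30832 × 7/25 = 8632.96
Part 2: 30832 × 9/25 = 11099.52
Part 3: 30832 × 9/25 = 11099.52
= Part 1: $8632.96, Part 2: $11099.52, Part 3: $11099.52

Part 1: $8632.96, Part 2: $11099.52, Part 3: $11099.52


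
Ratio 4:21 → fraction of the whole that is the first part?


Total parts = 4 + 21 = 25
First part: 4/25 = 4/25
= 4/25

4/25


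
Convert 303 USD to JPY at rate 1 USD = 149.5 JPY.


Amount × rate = 303 × 149.5
= 45298.50 JPY

45298.50 JPY


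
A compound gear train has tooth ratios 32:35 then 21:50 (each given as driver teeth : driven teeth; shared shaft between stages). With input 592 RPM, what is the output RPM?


Stage 1: RPM_B = RPM_A × t_A/t_B = 592 × 32/35 = 18944/35 ≈ 541.26
B and C share a shaft → RPM_C = RPM_B
Stage 2: RPM_D = RPM_C × t_C/t_D = RPM_A × (t_A×t_C)/(t_B×t_D)
Overall ratio = (32×21)/(35×50) = 672/1750
RPM_D = 592 × 672/1750 = 397824/1750
≈ 227.33 RPM

227.33 RPM


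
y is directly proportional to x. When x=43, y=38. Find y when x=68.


Direct proportion: y/x = constant
k = 38/43 ≈ 0.8837
y₂ = k × 68 = 38 × 68 / 43 = 2584/43
≈ 60.09

60.09


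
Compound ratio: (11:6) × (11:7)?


Compound ratio = (11×11) : (6×7)
= 121:42
GCD = 1
= 121:42

121:42


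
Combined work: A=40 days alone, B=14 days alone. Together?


Rate of A = 1/40 per day
Rate of B = 1/14 per day
Combined rate = 1/40 + 1/14 = 54/560 ≈ 0.0964 per day
Days = 1 / combined rate = 560/54
≈ 10.37 days

10.37 days


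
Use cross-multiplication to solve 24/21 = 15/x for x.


Cross multiply: 24 × x = 21 × 15
24x = 315
x = 315 / 24
= 13.13

13.13


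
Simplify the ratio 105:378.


GCD(105, 378) = 21
105/21 : 378/21
= 5:18

5:18


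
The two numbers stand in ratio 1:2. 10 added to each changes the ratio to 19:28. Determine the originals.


Let A = 1k, B = 2k.
(1k + 10) / (2k + 10) = 19/28
Cross-multiply: 28(1k + 10) = 19(2k + 10)
28k + 280 = 38k + 190
28k - 38k = 190 - 280
-10k = -90
k = -90/-10 = 9
A = 1×9 = 9, B = 2×9 = 18
= A = 9, B = 18

A = 9, B = 18


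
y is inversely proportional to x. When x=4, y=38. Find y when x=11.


Inverse proportion: x × y = constant
k = 4 × 38 = 152
y₂ = k / 11 = 152 / 11
= 13.82

13.82


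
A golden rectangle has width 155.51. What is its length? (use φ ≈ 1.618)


φ = (1 + √5) / 2 ≈ 1.618
Length = width × φ = 155.51 × 1.618 = 251.61518
≈ 251.62

251.62


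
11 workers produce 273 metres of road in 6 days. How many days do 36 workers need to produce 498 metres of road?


Days ∝ work / workers, so d₂ = d₁ × (m₁/m₂) × (w₂/w₁)
Workers factor (inverse): 11/36 ≈ 0.3056
Work factor (direct): 498/273 ≈ 1.8242
d₂ = 6 × 11/36 × 498/273 = (6 × 11 × 498) / (36 × 273) = 32868/9828
≈ 3.34 days

3.34 days


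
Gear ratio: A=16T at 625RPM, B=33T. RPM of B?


Gear ratio = 16:33 = 16:33
RPM_B = RPM_A × (teeth_A / teeth_B)
= 625 × (16/33)
= 303.0 RPM

303.0 RPM


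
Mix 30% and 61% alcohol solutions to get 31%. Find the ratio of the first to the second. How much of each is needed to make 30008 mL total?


Let x parts of 30% mix with y parts of 61%.
30x + 61y = 31(x + y)
30x + 61y = 31x + 31y
x(30 - 31) = y(31 - 61)
x/y = (61 - 31)/(31 - 30) = 30/1
Simplify: 30:1
Total parts = 31; one part = 30008/31 = 968.00 mL
30% solution: 30×968.00 = 29040.00 mL
61% solution: 1×968.00 = 968.00 mL
= ratio 30:1; 29040.00 mL and 968.00 mL

ratio 30:1; 29040.00 mL and 968.00 mL


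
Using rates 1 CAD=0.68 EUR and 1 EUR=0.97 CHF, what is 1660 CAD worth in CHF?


Step 1: 1660 CAD × 0.68 = 1128.80 EUR
Step 2: 1128.80 EUR × 0.97 = 1094.94 CHF
Implied rate CAD→CHF = 0.68 × 0.97 = 0.6596
= 1094.94 CHF

1094.94 CHF


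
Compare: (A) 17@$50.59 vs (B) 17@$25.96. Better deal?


Deal A: $50.59/17 = $2.9759/unit
Deal B: $25.96/17 = $1.5271/unit
B is cheaper per unit
= Deal B

Deal B


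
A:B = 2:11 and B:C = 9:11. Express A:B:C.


Match B: multiply A:B by 9 → 18:99
Multiply B:C by 11 → 99:121
Combined: 18:99:121
GCD = 1
= 18:99:121

18:99:121


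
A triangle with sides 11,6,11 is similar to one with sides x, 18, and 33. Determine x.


Scale factor = 18/6 = 3
Missing side = 11 × 3
= 33.0

33.0


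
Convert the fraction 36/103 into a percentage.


Percentage = (part / whole) × 100
= (36 / 103) × 100
≈ 34.95%

34.95%


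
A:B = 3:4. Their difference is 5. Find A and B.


Let A = 3k, B = 4k.
4k - 3k = 5
1k = 5 → k = 5/1 = 5
A = 3×5 = 15, B = 4×5 = 20
= A = 15, B = 20

A = 15, B = 20


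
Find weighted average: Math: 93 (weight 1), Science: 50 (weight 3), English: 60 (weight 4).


Numerator = 93×1 + 50×3 + 60×4
= 93 + 150 + 240
= 483
Total weight = 8
Weighted avg = 483/8
= 60.38

60.38


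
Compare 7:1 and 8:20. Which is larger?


7/1 = 7.0000
8/20 = 0.4000
7.0000 > 0.4000, so 7:1 is greater
= 7:1

7:1


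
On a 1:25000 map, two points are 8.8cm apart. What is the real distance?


Real distance = map distance × scale
= 8.8cm × 25000
= 220000 cm = 2200.0 m
= 2.200 km

2.200 km


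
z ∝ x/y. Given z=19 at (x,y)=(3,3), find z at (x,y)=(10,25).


z = k·x/y
Solve for k using the known point: k = z·y/x = 19×3/3 = 57/3 = 19.0000
Now evaluate at x=10, y=25:
z = k × 10 / 25 = (57 × 10) / (3 × 25) = 570/75
= 7.6000

7.6000


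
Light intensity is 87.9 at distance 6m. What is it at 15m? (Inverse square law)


I₁d₁² = I₂d₂²
I₂ = I₁ × (d₁/d₂)²
= 87.9 × (6/15)²
= 87.9 × 36/225
= 3164.4/225
= 14.0640

14.0640


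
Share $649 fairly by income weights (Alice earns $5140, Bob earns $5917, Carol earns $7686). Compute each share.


Total income = 5140 + 5917 + 7686 = $18743
Alice: $649 × 5140/18743 = $177.98
Bob: $649 × 5917/18743 = $204.88
Carol: $649 × 7686/18743 = $266.14
= Alice: $177.98, Bob: $204.88, Carol: $266.14

Alice: $177.98, Bob: $204.88, Carol: $266.14


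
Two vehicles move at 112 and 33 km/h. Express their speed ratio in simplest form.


Ratio = 112:33
GCD = 1
Simplified = 112:33
Time ratio (same distance) = 33:112
Speed ratio = 112:33

112:33


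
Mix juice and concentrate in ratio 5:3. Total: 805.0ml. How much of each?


Total parts = 5 + 3 = 8
juice: 805.0 × 5/8 = 503.1ml
concentrate: 805.0 × 3/8 = 301.9ml
= 503.1ml and 301.9ml

503.1ml and 301.9ml


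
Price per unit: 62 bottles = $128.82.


Unit rate = total / quantity
= 128.82 / 62
= $2.08 per unit

$2.08 per unit


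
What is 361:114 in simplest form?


GCD(361, 114) = 19
361/19 : 114/19
= 19:6

19:6


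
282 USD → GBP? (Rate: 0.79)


Amount × rate = 282 × 0.79
= 222.78 GBP

222.78 GBP


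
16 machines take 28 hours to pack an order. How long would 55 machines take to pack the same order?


Inverse proportion: x × y = constant
k = 16 × 28 = 448
y₂ = k / 55 = 448 / 55
= 8.15

8.15


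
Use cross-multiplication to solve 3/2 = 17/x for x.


Cross multiply: 3 × x = 2 × 17
3x = 34
x = 34 / 3
= 11.33

11.33


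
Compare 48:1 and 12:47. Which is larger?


48/1 = 48.0000
12/47 = 0.2553
48.0000 > 0.2553, so 48:1 is greater
= 48:1

48:1


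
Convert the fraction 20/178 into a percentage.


Percentage = (part / whole) × 100
= (20 / 178) × 100
≈ 11.24%

11.24%


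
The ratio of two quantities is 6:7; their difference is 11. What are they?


Let A = 6k, B = 7k.
7k - 6k = 11
1k = 11 → k = 11/1 = 11
A = 6×11 = 66, B = 7×11 = 77
= A = 66, B = 77

A = 66, B = 77


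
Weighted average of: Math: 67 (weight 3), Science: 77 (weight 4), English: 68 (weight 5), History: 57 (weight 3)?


Numerator = 67×3 + 77×4 + 68×5 + 57×3
= 201 + 308 + 340 + 171
= 1020
Total weight = 15
Weighted avg = 1020/15
= 68.00

68.00


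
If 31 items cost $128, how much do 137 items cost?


Direct proportion: y/x = constant
k = 128/31 ≈ 4.1290
y₂ = k × 137 = 128 × 137 / 31 = 17536/31
≈ 565.68

565.68


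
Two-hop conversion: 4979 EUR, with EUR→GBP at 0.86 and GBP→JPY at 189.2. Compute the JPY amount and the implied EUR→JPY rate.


Step 1: 4979 EUR × 0.86 = 4281.94 GBP
Step 2: 4281.94 GBP × 189.2 = 810143.05 JPY
Implied rate EUR→JPY = 0.86 × 189.2 = 162.7120
= 810143.05 JPY; implied rate 162.7120 JPY/EUR

810143.05 JPY; implied rate 162.7120 JPY/EUR


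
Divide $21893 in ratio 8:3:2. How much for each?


Total parts = 8 + 3 + 2 = 13
Part 1: 21893 × 8/13 = 13472.62
Part 2: 21893 × 3/13 = 5052.23
Part 3: 21893 × 2/13 = 3368.15
= Part 1: $13472.62, Part 2: $5052.23, Part 3: $3368.15

Part 1: $13472.62, Part 2: $5052.23, Part 3: $3368.15


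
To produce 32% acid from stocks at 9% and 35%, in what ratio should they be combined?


Let x parts of 9% mix with y parts of 35%.
9x + 35y = 32(x + y)
9x + 35y = 32x + 32y
x(9 - 32) = y(32 - 35)
x/y = (35 - 32)/(32 - 9) = 3/23
Simplify: 3:23
= 3:23

3:23


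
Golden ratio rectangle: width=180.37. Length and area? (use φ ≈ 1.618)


φ = (1 + √5) / 2 ≈ 1.618
Length = width × φ = 180.37 × 1.618 = 291.83866
≈ 291.84
Area = width × length = 180.37 × 291.83866 = 52638.9391042 ≈ 52638.94
= Length: 291.84, Area: 52638.94

Length: 291.84, Area: 52638.94


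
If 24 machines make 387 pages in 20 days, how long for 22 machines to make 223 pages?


Days ∝ work / workers, so d₂ = d₁ × (m₁/m₂) × (w₂/w₁)
Workers factor (inverse): 24/22 ≈ 1.0909
Work factor (direct): 223/387 ≈ 0.5762
d₂ = 20 × 24/22 × 223/387 = (20 × 24 × 223) / (22 × 387) = 107040/8514
≈ 12.57 days

12.57 days


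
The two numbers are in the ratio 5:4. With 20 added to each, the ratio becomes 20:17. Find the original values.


Let A = 5k, B = 4k.
(5k + 20) / (4k + 20) = 20/17
Cross-multiply: 17(5k + 20) = 20(4k + 20)
85k + 340 = 80k + 400
85k - 80k = 400 - 340
5k = 60
k = 60/5 = 12
A = 5×12 = 60, B = 4×12 = 48
= A = 60, B = 48

A = 60, B = 48


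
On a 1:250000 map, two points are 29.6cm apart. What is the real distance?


Real distance = map distance × scale
= 29.6cm × 250000
= 7400000 cm = 74000.0 m
= 74.000 km

74.000 km


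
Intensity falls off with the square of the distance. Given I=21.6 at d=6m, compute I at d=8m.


I₁d₁² = I₂d₂²
I₂ = I₁ × (d₁/d₂)²
= 21.6 × (6/8)²
= 21.6 × 36/64
= 777.6/64
= 12.1500

12.1500


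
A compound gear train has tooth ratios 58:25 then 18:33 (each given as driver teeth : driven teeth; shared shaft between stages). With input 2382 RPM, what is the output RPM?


Stage 1: RPM_B = RPM_A × t_A/t_B = 2382 × 58/25 = 138156/25 = 5526.24
B and C share a shaft → RPM_C = RPM_B
Stage 2: RPM_D = RPM_C × t_C/t_D = RPM_A × (t_A×t_C)/(t_B×t_D)
Overall ratio = (58×18)/(25×33) = 1044/825
RPM_D = 2382 × 1044/825 = 2486808/825
≈ 3014.31 RPM

3014.31 RPM


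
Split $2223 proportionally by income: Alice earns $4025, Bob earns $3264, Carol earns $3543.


Total income = 4025 + 3264 + 3543 = $10832
Alice: $2223 × 4025/10832 = $826.03
Bob: $2223 × 3264/10832 = $669.86
Carol: $2223 × 3543/10832 = $727.11
= Alice: $826.03, Bob: $669.86, Carol: $727.11

Alice: $826.03, Bob: $669.86, Carol: $727.11


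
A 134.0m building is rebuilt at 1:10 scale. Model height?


Model size = real / scale
= 134.0 / 10
= 13.4000 m

13.4000 m


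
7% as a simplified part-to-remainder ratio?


7% means 7 parts out of 100; remainder = 93
Part : remainder = 7:93
GCD = 1
= 7:93

7:93


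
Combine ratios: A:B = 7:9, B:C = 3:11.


Match B: multiply A:B by 3 → 21:27
Multiply B:C by 9 → 27:99
Combined: 21:27:99
GCD = 3
= 7:9:33

7:9:33


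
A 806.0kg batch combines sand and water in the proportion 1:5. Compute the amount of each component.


Total parts = 1 + 5 = 6
sand: 806.0 × 1/6 = 134.3kg
water: 806.0 × 5/6 = 671.7kg
= 134.3kg and 671.7kg

134.3kg and 671.7kg


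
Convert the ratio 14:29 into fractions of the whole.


Total parts = 14 + 29 = 43
First part: 14/43 = 14/43
Second part: 29/43 = 29/43
= 14/43 and 29/43

14/43 and 29/43


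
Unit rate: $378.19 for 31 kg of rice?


Unit rate = total / quantity
= 378.19 / 31
= $12.20 per unit

$12.20 per unit


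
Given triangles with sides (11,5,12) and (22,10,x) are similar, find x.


Scale factor = 22/11 = 2
Missing side = 12 × 2
= 24.0

24.0


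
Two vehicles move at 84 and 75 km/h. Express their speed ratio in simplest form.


Ratio = 84:75
GCD = 3
Simplified = 28:25
Time ratio (same distance) = 25:28
Speed ratio = 28:25

28:25


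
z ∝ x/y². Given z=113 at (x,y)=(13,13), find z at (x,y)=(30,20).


z = k·x/y²
Solve for k using the known point: k = z·y²/x = 113×169/13 = 19097/13 = 1469.0000
Now evaluate at x=30, y=20:
z = k × 30 / 400 = (19097 × 30) / (13 × 400) = 572910/5200
= 110.1750

110.1750


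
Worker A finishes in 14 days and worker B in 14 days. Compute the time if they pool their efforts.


Rate of A = 1/14 per day
Rate of B = 1/14 per day
Combined rate = 1/14 + 1/14 = 28/196 ≈ 0.1429 per day
Days = 1 / combined rate = 196/28
= 7.00 days

7.00 days


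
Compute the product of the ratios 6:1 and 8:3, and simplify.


Compound ratio = (6×8) : (1×3)
= 48:3
GCD = 3
= 16:1

16:1


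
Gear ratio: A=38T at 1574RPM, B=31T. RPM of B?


Gear ratio = 38:31 = 38:31
RPM_B = RPM_A × (teeth_A / teeth_B)
= 1574 × (38/31)
= 1929.4 RPM

1929.4 RPM


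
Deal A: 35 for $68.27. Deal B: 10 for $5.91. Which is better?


Deal A: $68.27/35 = $1.9506/unit
Deal B: $5.91/10 = $0.5910/unit
B is cheaper per unit
= Deal B

Deal B


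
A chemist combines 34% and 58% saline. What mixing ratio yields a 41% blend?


Let x parts of 34% mix with y parts of 58%.
34x + 58y = 41(x + y)
34x + 58y = 41x + 41y
x(34 - 41) = y(41 - 58)
x/y = (58 - 41)/(41 - 34) = 17/7
Simplify: 17:7
= 17:7

17:7


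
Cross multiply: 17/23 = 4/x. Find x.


Cross multiply: 17 × x = 23 × 4
17x = 92
x = 92 / 17
= 5.41

5.41


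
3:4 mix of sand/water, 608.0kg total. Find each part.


Total parts = 3 + 4 = 7
sand: 608.0 × 3/7 = 260.6kg
water: 608.0 × 4/7 = 347.4kg
= 260.6kg and 347.4kg

260.6kg and 347.4kg


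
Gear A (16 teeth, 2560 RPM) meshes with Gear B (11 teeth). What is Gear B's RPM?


Gear ratio = 16:11 = 16:11
RPM_B = RPM_A × (teeth_A / teeth_B)
= 2560 × (16/11)
= 3723.6 RPM

3723.6 RPM


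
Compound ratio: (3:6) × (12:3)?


Compound ratio = (3×12) : (6×3)
= 36:18
GCD = 18
= 2:1

2:1


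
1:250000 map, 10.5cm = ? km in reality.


Real distance = map distance × scale
= 10.5cm × 250000
= 2625000 cm = 26250.0 m
= 26.250 km

26.250 km


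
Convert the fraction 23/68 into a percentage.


Percentage = (part / whole) × 100
= (23 / 68) × 100
≈ 33.82%

33.82%


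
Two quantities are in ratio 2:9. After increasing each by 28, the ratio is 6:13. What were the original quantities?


Let A = 2k, B = 9k.
(2k + 28) / (9k + 28) = 6/13
Cross-multiply: 13(2k + 28) = 6(9k + 28)
26k + 364 = 54k + 168
26k - 54k = 168 - 364
-28k = -196
k = -196/-28 = 7
A = 2×7 = 14, B = 9×7 = 63
= A = 14, B = 63

A = 14, B = 63


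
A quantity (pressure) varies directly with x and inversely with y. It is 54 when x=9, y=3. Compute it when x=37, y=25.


z = k·x/y
Solve for k using the known point: k = z·y/x = 54×3/9 = 162/9 = 18.0000
Now evaluate at x=37, y=25:
z = k × 37 / 25 = (162 × 37) / (9 × 25) = 5994/225
= 26.6400

26.6400


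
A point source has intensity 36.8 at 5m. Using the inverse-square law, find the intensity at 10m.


I₁d₁² = I₂d₂²
I₂ = I₁ × (d₁/d₂)²
= 36.8 × (5/10)²
= 36.8 × 25/100
= 920/100
= 9.2000

9.2000


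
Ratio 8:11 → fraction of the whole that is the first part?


Total parts = 8 + 11 = 19
First part: 8/19 = 8/19
= 8/19

8/19


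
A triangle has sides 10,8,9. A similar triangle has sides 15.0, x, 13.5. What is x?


Scale factor = 15.0/10 = 1.5
Missing side = 8 × 1.5
= 12.0

12.0


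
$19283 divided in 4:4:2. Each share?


Total parts = 4 + 4 + 2 = 10
Part 1: 19283 × 4/10 = 7713.20
Part 2: 19283 × 4/10 = 7713.20
Part 3: 19283 × 2/10 = 3856.60
= Part 1: $7713.20, Part 2: $7713.20, Part 3: $3856.60

Part 1: $7713.20, Part 2: $7713.20, Part 3: $3856.60


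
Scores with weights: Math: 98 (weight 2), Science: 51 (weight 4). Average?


Numerator = 98×2 + 51×4
= 196 + 204
= 400
Total weight = 6
Weighted avg = 400/6
= 66.67

66.67


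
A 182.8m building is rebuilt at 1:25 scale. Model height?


Model size = real / scale
= 182.8 / 25
= 7.3120 m

7.3120 m


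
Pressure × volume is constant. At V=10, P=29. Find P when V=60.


Inverse proportion: x × y = constant
k = 10 × 29 = 290
y₂ = k / 60 = 290 / 60
= 4.83

4.83


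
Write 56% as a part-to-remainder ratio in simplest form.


56% means 56 parts out of 100; remainder = 44
Part : remainder = 56:44
GCD = 4
= 14:11

14:11


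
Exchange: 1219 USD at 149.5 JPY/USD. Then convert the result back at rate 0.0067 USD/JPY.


Amount × rate = 1219 × 149.5 = 182240.50 JPY
Round-trip: 182240.50 × 0.0067 = 1221.01 USD
= 182240.50 JPY, then 1221.01 USD

182240.50 JPY, then 1221.01 USD


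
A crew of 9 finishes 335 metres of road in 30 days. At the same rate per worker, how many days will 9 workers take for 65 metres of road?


Days ∝ work / workers, so d₂ = d₁ × (m₁/m₂) × (w₂/w₁)
Workers factor (inverse): 9/9 = 1.0000
Work factor (direct): 65/335 ≈ 0.1940
d₂ = 30 × 9/9 × 65/335 = (30 × 9 × 65) / (9 × 335) = 17550/3015
≈ 5.82 days

5.82 days


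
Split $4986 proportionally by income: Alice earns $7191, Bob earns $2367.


Total income = 7191 + 2367 = $9558
Alice: $4986 × 7191/9558 = $3751.24
Bob: $4986 × 2367/9558 = $1234.76
= Alice: $3751.24, Bob: $1234.76

Alice: $3751.24, Bob: $1234.76


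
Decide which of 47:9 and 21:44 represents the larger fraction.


47/9 = 5.2222
21/44 = 0.4773
5.2222 > 0.4773, so 47:9 is greater
= 47:9

47:9


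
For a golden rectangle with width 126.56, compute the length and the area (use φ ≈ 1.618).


φ = (1 + √5) / 2 ≈ 1.618
Length = width × φ = 126.56 × 1.618 = 204.77408
≈ 204.77
Area = width × length = 126.56 × 204.77408 = 25916.2075648 ≈ 25916.21
= Length: 204.77, Area: 25916.21

Length: 204.77, Area: 25916.21


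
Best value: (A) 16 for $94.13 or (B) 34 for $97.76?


Deal A: $94.13/16 = $5.8831/unit
Deal B: $97.76/34 = $2.8753/unit
B is cheaper per unit
= Deal B

Deal B


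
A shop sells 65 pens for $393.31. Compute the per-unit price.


Unit rate = total / quantity
= 393.31 / 65
= $6.05 per unit

$6.05 per unit


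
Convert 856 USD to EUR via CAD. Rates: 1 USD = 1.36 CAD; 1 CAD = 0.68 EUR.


Step 1: 856 USD × 1.36 = 1164.16 CAD
Step 2: 1164.16 CAD × 0.68 = 791.63 EUR
Implied rate USD→EUR = 1.36 × 0.68 = 0.9248
= 791.63 EUR

791.63 EUR


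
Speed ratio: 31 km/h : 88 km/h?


Ratio = 31:88
GCD = 1
Simplified = 31:88
Time ratio (same distance) = 88:31
Speed ratio = 31:88

31:88


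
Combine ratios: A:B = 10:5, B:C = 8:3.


Match B: multiply A:B by 8 → 80:40
Multiply B:C by 5 → 40:15
Combined: 80:40:15
GCD = 5
= 16:8:3

16:8:3


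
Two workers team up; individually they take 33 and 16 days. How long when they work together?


Rate of A = 1/33 per day
Rate of B = 1/16 per day
Combined rate = 1/33 + 1/16 = 49/528 ≈ 0.0928 per day
Days = 1 / combined rate = 528/49
≈ 10.78 days

10.78 days


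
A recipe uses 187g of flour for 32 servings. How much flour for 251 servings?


Direct proportion: y/x = constant
k = 187/32 ≈ 5.8438
y₂ = k × 251 = 187 × 251 / 32 = 46937/32
≈ 1466.78

1466.78


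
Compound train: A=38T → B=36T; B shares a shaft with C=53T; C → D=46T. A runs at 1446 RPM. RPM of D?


Stage 1: RPM_B = RPM_A × t_A/t_B = 1446 × 38/36 = 54948/36 ≈ 1526.33
B and C share a shaft → RPM_C = RPM_B
Stage 2: RPM_D = RPM_C × t_C/t_D = RPM_A × (t_A×t_C)/(t_B×t_D)
Overall ratio = (38×53)/(36×46) = 2014/1656
RPM_D = 1446 × 2014/1656 = 2912244/1656
≈ 1758.60 RPM

1758.60 RPM


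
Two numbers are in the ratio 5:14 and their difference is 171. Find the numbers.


Let A = 5k, B = 14k.
14k - 5k = 171
9k = 171 → k = 171/9 = 19
A = 5×19 = 95, B = 14×19 = 266
= A = 95, B = 266

A = 95, B = 266


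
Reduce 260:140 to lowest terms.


GCD(260, 140) = 20
260/20 : 140/20
= 13:7

13:7


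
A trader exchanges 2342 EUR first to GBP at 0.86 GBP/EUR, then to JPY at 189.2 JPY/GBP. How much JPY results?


Step 1: 2342 EUR × 0.86 = 2014.12 GBP
Step 2: 2014.12 GBP × 189.2 = 381071.50 JPY
Implied rate EUR→JPY = 0.86 × 189.2 = 162.7120
= 381071.50 JPY

381071.50 JPY


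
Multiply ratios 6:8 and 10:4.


Compound ratio = (6×10) : (8×4)
= 60:32
GCD = 4
= 15:8

15:8


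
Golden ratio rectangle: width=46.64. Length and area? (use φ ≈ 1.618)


φ = (1 + √5) / 2 ≈ 1.618
Length = width × φ = 46.64 × 1.618 = 75.46352
≈ 75.46
Area = width × length = 46.64 × 75.46352 = 3519.6185728 ≈ 3519.62
= Length: 75.46, Area: 3519.62

Length: 75.46, Area: 3519.62


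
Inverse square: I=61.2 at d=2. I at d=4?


I₁d₁² = I₂d₂²
I₂ = I₁ × (d₁/d₂)²
= 61.2 × (2/4)²
= 61.2 × 4/16
= 244.8/16
= 15.3000

15.3000


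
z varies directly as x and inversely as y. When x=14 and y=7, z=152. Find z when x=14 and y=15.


z = k·x/y
Solve for k using the known point: k = z·y/x = 152×7/14 = 1064/14 = 76.0000
Now evaluate at x=14, y=15:
z = k × 14 / 15 = (1064 × 14) / (14 × 15) = 14896/210
≈ 70.9333

70.9333


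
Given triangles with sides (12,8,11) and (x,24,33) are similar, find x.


Scale factor = 24/8 = 3
Missing side = 12 × 3
= 36.0

36.0


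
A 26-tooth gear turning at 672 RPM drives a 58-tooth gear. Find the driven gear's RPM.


Gear ratio = 26:58 = 13:29
RPM_B = RPM_A × (teeth_A / teeth_B)
= 672 × (26/58)
= 301.2 RPM

301.2 RPM


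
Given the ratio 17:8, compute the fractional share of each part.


Total parts = 17 + 8 = 25
First part: 17/25 = 17/25
Second part: 8/25 = 8/25
= 17/25 and 8/25

17/25 and 8/25


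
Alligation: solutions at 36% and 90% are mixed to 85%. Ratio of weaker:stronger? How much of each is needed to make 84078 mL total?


Let x parts of 36% mix with y parts of 90%.
36x + 90y = 85(x + y)
36x + 90y = 85x + 85y
x(36 - 85) = y(85 - 90)
x/y = (90 - 85)/(85 - 36) = 5/49
Simplify: 5:49
Total parts = 54; one part = 84078/54 = 1557.00 mL
36% solution: 5×1557.00 = 7785.00 mL
90% solution: 49×1557.00 = 76293.00 mL
= ratio 5:49; 7785.00 mL and 76293.00 mL

ratio 5:49; 7785.00 mL and 76293.00 mL


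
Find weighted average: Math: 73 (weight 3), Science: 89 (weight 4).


Numerator = 73×3 + 89×4
= 219 + 356
= 575
Total weight = 7
Weighted avg = 575/7
= 82.14

82.14


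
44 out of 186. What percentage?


Percentage = (part / whole) × 100
= (44 / 186) × 100
≈ 23.66%

23.66%


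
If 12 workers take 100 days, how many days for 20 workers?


Inverse proportion: x × y = constant
k = 12 × 100 = 1200
y₂ = k / 20 = 1200 / 20
= 60.00

60.00


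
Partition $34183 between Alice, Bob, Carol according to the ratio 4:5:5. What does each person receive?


Total parts = 4 + 5 + 5 = 14
Alice: 34183 × 4/14 = 9766.57
Bob: 34183 × 5/14 = 12208.21
Carol: 34183 × 5/14 = 12208.21
= Alice: $9766.57, Bob: $12208.21, Carol: $12208.21

Alice: $9766.57, Bob: $12208.21, Carol: $12208.21


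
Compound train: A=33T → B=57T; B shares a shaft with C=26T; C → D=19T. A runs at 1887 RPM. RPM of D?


Stage 1: RPM_B = RPM_A × t_A/t_B = 1887 × 33/57 = 62271/57 ≈ 1092.47
B and C share a shaft → RPM_C = RPM_B
Stage 2: RPM_D = RPM_C × t_C/t_D = RPM_A × (t_A×t_C)/(t_B×t_D)
Overall ratio = (33×26)/(57×19) = 858/1083
RPM_D = 1887 × 858/1083 = 1619046/1083
≈ 1494.96 RPM

1494.96 RPM


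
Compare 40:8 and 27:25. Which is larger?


40/8 = 5.0000
27/25 = 1.0800
5.0000 > 1.0800, so 40:8 is greater
= 40:8

40:8


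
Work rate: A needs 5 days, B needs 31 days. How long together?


Rate of A = 1/5 per day
Rate of B = 1/31 per day
Combined rate = 1/5 + 1/31 = 36/155 ≈ 0.2323 per day
Days = 1 / combined rate = 155/36
≈ 4.31 days

4.31 days


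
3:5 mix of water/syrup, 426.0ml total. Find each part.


Total parts = 3 + 5 = 8
water: 426.0 × 3/8 = 159.8ml
syrup: 426.0 × 5/8 = 266.3ml
= 159.8ml and 266.3ml

159.8ml and 266.3ml


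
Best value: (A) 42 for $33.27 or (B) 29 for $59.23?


Deal A: $33.27/42 = $0.7921/unit
Deal B: $59.23/29 = $2.0424/unit
A is cheaper per unit
= Deal A

Deal A


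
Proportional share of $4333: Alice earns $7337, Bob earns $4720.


Total income = 7337 + 4720 = $12057
Alice: $4333 × 7337/12057 = $2636.74
Bob: $4333 × 4720/12057 = $1696.26
= Alice: $2636.74, Bob: $1696.26

Alice: $2636.74, Bob: $1696.26


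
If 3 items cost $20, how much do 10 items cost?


Direct proportion: y/x = constant
k = 20/3 ≈ 6.6667
y₂ = k × 10 = 20 × 10 / 3 = 200/3
≈ 66.67

66.67


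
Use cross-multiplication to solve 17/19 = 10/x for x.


Cross multiply: 17 × x = 19 × 10
17x = 190
x = 190 / 17
= 11.18

11.18


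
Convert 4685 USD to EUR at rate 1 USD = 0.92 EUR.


Amount × rate = 4685 × 0.92
= 4310.20 EUR

4310.20 EUR


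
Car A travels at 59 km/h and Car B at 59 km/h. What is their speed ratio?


Ratio = 59:59
GCD = 59
Simplified = 1:1
Time ratio (same distance) = 1:1
Speed ratio = 1:1

1:1


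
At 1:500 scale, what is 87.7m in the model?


Model size = real / scale
= 87.7 / 500
= 0.1754 m

0.1754 m
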